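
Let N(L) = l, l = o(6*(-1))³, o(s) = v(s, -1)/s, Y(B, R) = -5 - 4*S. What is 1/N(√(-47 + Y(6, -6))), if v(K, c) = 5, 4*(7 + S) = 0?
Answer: -216/125 ≈ -1.7280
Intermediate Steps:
S = -7 (S = -7 + (¼)*0 = -7 + 0 = -7)
Y(B, R) = 23 (Y(B, R) = -5 - 4*(-7) = -5 + 28 = 23)
o(s) = 5/s
l = -125/216 (l = (5/((6*(-1))))³ = (5/(-6))³ = (5*(-⅙))³ = (-⅚)³ = -125/216 ≈ -0.57870)
N(L) = -125/216
1/N(√(-47 + Y(6, -6))) = 1/(-125/216) = -216/125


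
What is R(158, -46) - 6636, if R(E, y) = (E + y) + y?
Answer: -6570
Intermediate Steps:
R(E, y) = E + 2*y
R(158, -46) - 6636 = (158 + 2*(-46)) - 6636 = (158 - 92) - 6636 = 66 - 6636 = -6570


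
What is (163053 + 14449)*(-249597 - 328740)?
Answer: -102655974174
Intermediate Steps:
(163053 + 14449)*(-249597 - 328740) = 177502*(-578337) = -102655974174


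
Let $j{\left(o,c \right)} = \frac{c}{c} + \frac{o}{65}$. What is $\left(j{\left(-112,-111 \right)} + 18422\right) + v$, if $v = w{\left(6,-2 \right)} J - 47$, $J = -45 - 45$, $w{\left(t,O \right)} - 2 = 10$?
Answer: $\frac{1124128}{65} \approx 17294.0$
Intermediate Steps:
$w{\left(t,O \right)} = 12$ ($w{\left(t,O \right)} = 2 + 10 = 12$)
$J = -90$
$j{\left(o,c \right)} = 1 + \frac{o}{65}$ ($j{\left(o,c \right)} = 1 + o \frac{1}{65} = 1 + \frac{o}{65}$)
$v = -1127$ ($v = 12 \left(-90\right) - 47 = -1080 - 47 = -1127$)
$\left(j{\left(-112,-111 \right)} + 18422\right) + v = \left(\left(1 + \frac{1}{65} \left(-112\right)\right) + 18422\right) - 1127 = \left(\left(1 - \frac{112}{65}\right) + 18422\right) - 1127 = \left(- \frac{47}{65} + 18422\right) - 1127 = \frac{1197383}{65} - 1127 = \frac{1124128}{65}$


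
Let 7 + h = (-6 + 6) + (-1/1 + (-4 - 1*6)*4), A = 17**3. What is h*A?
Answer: -235824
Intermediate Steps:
A = 4913
h = -48 (h = -7 + ((-6 + 6) + (-1/1 + (-4 - 1*6)*4)) = -7 + (0 + (-1*1 + (-4 - 6)*4)) = -7 + (0 + (-1 - 10*4)) = -7 + (0 + (-1 - 40)) = -7 + (0 - 41) = -7 - 41 = -48)
h*A = -48*4913 = -235824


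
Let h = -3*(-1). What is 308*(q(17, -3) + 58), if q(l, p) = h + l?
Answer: 24024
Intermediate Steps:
h = 3
q(l, p) = 3 + l
308*(q(17, -3) + 58) = 308*((3 + 17) + 58) = 308*(20 + 58) = 308*78 = 24024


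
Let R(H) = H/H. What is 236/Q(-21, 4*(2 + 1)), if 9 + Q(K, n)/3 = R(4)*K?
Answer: -118/45 ≈ -2.6222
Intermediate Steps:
R(H) = 1
Q(K, n) = -27 + 3*K (Q(K, n) = -27 + 3*(1*K) = -27 + 3*K)
236/Q(-21, 4*(2 + 1)) = 236/(-27 + 3*(-21)) = 236/(-27 - 63) = 236/(-90) = 236*(-1/90) = -118/45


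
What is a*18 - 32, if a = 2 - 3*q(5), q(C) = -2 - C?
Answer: 382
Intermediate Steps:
a = 23 (a = 2 - 3*(-2 - 1*5) = 2 - 3*(-2 - 5) = 2 - 3*(-7) = 2 + 21 = 23)
a*18 - 32 = 23*18 - 32 = 414 - 32 = 382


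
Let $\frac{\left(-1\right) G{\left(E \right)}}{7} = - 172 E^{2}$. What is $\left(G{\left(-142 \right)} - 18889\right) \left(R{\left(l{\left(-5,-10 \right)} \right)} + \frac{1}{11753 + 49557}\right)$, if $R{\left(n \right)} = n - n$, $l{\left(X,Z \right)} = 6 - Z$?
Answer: $\frac{24258567}{61310} \approx 395.67$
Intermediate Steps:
$G{\left(E \right)} = 1204 E^{2}$ ($G{\left(E \right)} = - 7 \left(- 172 E^{2}\right) = 1204 E^{2}$)
$R{\left(n \right)} = 0$
$\left(G{\left(-142 \right)} - 18889\right) \left(R{\left(l{\left(-5,-10 \right)} \right)} + \frac{1}{11753 + 49557}\right) = \left(1204 \left(-142\right)^{2} - 18889\right) \left(0 + \frac{1}{11753 + 49557}\right) = \left(1204 \cdot 20164 - 18889\right) \left(0 + \frac{1}{61310}\right) = \left(24277456 - 18889\right) \left(0 + \frac{1}{61310}\right) = 24258567 \cdot \frac{1}{61310} = \frac{24258567}{61310}$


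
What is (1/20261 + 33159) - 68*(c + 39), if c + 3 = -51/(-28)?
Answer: 4338082717/141827 ≈ 30587.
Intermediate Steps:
c = -33/28 (c = -3 - 51/(-28) = -3 - 51*(-1/28) = -3 + 51/28 = -33/28 ≈ -1.1786)
(1/20261 + 33159) - 68*(c + 39) = (1/20261 + 33159) - 68*(-33/28 + 39) = (1/20261 + 33159) - 68*1059/28 = 671834500/20261 - 18003/7 = 4338082717/141827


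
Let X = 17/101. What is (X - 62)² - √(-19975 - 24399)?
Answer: 39000025/10201 - I*√44374 ≈ 3823.2 - 210.65*I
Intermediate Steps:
X = 17/101 (X = 17*(1/101) = 17/101 ≈ 0.16832)
(X - 62)² - √(-19975 - 24399) = (17/101 - 62)² - √(-19975 - 24399) = (-6245/101)² - √(-44374) = 39000025/10201 - I*√44374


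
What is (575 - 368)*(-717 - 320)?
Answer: -214659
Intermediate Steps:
(575 - 368)*(-717 - 320) = 207*(-1037) = -214659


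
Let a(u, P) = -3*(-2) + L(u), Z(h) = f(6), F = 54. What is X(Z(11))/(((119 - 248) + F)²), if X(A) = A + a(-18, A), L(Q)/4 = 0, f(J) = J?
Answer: 4/1875 ≈ 0.0021333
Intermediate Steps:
L(Q) = 0 (L(Q) = 4*0 = 0)
Z(h) = 6
a(u, P) = 6 (a(u, P) = -3*(-2) + 0 = 6 + 0 = 6)
X(A) = 6 + A (X(A) = A + 6 = 6 + A)
X(Z(11))/(((119 - 248) + F)²) = (6 + 6)/(((119 - 248) + 54)²) = 12/((-129 + 54)²) = 12/((-75)²) = 12/5625 = 12*(1/5625) = 4/1875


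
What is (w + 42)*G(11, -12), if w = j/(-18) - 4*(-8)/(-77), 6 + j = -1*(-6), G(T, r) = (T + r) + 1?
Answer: 0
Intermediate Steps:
G(T, r) = 1 + T + r
j = 0 (j = -6 - 1*(-6) = -6 + 6 = 0)
w = -32/77 (w = 0/(-18) - 4*(-8)/(-77) = 0*(-1/18) + 32*(-1/77) = 0 - 32/77 = -32/77 ≈ -0.41558)
(w + 42)*G(11, -12) = (-32/77 + 42)*(1 + 11 - 12) = (3202/77)*0 = 0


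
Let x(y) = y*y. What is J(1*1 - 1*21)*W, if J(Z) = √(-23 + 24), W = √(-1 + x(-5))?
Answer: 2*√6 ≈ 4.8990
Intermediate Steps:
x(y) = y²
W = 2*√6 (W = √(-1 + (-5)²) = √(-1 + 25) = √24 = 2*√6 ≈ 4.8990)
J(Z) = 1 (J(Z) = √1 = 1)
J(1*1 - 1*21)*W = 1*(2*√6) = 2*√6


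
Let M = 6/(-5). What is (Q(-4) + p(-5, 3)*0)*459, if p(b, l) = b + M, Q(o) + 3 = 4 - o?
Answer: 2295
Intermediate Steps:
Q(o) = 1 - o (Q(o) = -3 + (4 - o) = 1 - o)
M = -6/5 (M = 6*(-⅕) = -6/5 ≈ -1.2000)
p(b, l) = -6/5 + b (p(b, l) = b - 6/5 = -6/5 + b)
(Q(-4) + p(-5, 3)*0)*459 = ((1 - 1*(-4)) + (-6/5 - 5)*0)*459 = ((1 + 4) - 31/5*0)*459 = (5 + 0)*459 = 5*459 = 2295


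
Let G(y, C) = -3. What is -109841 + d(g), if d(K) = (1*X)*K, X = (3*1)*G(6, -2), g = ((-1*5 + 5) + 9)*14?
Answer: -110975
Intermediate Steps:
g = 126 (g = ((-5 + 5) + 9)*14 = (0 + 9)*14 = 9*14 = 126)
X = -9 (X = (3*1)*(-3) = 3*(-3) = -9)
d(K) = -9*K (d(K) = (1*(-9))*K = -9*K)
-109841 + d(g) = -109841 - 9*126 = -109841 - 1134 = -110975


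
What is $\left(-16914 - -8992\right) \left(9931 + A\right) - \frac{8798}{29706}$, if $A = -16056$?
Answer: $\frac{720700974851}{14853} \approx 4.8522 \cdot 10^{7}$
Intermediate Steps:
$\left(-16914 - -8992\right) \left(9931 + A\right) - \frac{8798}{29706} = \left(-16914 - -8992\right) \left(9931 - 16056\right) - \frac{8798}{29706} = \left(-16914 + 8992\right) \left(-6125\right) - \frac{4399}{14853} = \left(-7922\right) \left(-6125\right) - \frac{4399}{14853} = 48522250 - \frac{4399}{14853} = \frac{720700974851}{14853}$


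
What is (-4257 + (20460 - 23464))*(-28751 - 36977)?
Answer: 477251008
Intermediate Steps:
(-4257 + (20460 - 23464))*(-28751 - 36977) = (-4257 - 3004)*(-65728) = -7261*(-65728) = 477251008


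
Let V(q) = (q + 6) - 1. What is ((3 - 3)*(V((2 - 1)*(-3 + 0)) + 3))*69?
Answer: 0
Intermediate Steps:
V(q) = 5 + q (V(q) = (6 + q) - 1 = 5 + q)
((3 - 3)*(V((2 - 1)*(-3 + 0)) + 3))*69 = ((3 - 3)*((5 + (2 - 1)*(-3 + 0)) + 3))*69 = (0*((5 + 1*(-3)) + 3))*69 = (0*((5 - 3) + 3))*69 = (0*(2 + 3))*69 = (0*5)*69 = 0*69 = 0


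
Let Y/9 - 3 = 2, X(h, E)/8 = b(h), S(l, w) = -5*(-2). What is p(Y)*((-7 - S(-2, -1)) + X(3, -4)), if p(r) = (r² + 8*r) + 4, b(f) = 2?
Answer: -2389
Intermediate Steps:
S(l, w) = 10
X(h, E) = 16 (X(h, E) = 8*2 = 16)
Y = 45 (Y = 27 + 9*2 = 27 + 18 = 45)
p(r) = 4 + r² + 8*r
p(Y)*((-7 - S(-2, -1)) + X(3, -4)) = (4 + 45² + 8*45)*((-7 - 1*10) + 16) = (4 + 2025 + 360)*((-7 - 10) + 16) = 2389*(-17 + 16) = 2389*(-1) = -2389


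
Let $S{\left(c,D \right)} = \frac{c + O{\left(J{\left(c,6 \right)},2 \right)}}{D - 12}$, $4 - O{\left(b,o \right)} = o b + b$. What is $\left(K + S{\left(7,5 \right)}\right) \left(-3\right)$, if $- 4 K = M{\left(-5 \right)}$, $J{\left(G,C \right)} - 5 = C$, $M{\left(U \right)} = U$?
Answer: $- \frac{369}{28} \approx -13.179$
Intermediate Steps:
$J{\left(G,C \right)} = 5 + C$
$O{\left(b,o \right)} = 4 - b - b o$ ($O{\left(b,o \right)} = 4 - \left(o b + b\right) = 4 - \left(b o + b\right) = 4 - \left(b + b o\right) = 4 - b - b o$)
$S{\left(c,D \right)} = \frac{-29 + c}{-12 + D}$ ($S{\left(c,D \right)} = \frac{c - \left(7 + \left(5 + 6\right) 2\right)}{D - 12} = \frac{c - \left(7 + 22\right)}{-12 + D} = \frac{c - 29}{-12 + D} = \frac{-29 + c}{-12 + D}$)
$K = \frac{5}{4}$ ($K = \left(- \frac{1}{4}\right) \left(-5\right) = \frac{5}{4} \approx 1.25$)
$\left(K + S{\left(7,5 \right)}\right) \left(-3\right) = \left(\frac{5}{4} + \frac{-29 + 7}{-12 + 5}\right) \left(-3\right) = \left(\frac{5}{4} + \frac{1}{-7} \left(-22\right)\right) \left(-3\right) = \left(\frac{5}{4} - - \frac{22}{7}\right) \left(-3\right) = \left(\frac{5}{4} + \frac{22}{7}\right) \left(-3\right) = \frac{123}{28} \left(-3\right) = - \frac{369}{28}$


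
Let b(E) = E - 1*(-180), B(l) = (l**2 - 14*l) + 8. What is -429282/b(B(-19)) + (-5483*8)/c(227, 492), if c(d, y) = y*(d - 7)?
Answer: -1162530821/2205390 ≈ -527.13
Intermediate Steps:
c(d, y) = y*(-7 + d)
B(l) = 8 + l**2 - 14*l
b(E) = 180 + E (b(E) = E + 180 = 180 + E)
-429282/b(B(-19)) + (-5483*8)/c(227, 492) = -429282/(180 + (8 + (-19)**2 - 14*(-19))) + (-5483*8)/((492*(-7 + 227))) = -429282/(180 + (8 + 361 + 266)) - 43864/(492*220) = -429282/(180 + 635) - 43864/108240 = -429282/815 - 43864*1/108240 = -429282*1/815 - 5483/13530 = -429282/815 - 5483/13530 = -1162530821/2205390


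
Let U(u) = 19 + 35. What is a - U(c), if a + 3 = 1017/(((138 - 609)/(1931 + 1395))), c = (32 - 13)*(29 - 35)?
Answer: -1136463/157 ≈ -7238.6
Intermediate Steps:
c = -114 (c = 19*(-6) = -114)
U(u) = 54
a = -1127985/157 (a = -3 + 1017/(((138 - 609)/(1931 + 1395))) = -3 + 1017/((-471/3326)) = -3 + 1017/((-471*1/3326)) = -3 + 1017/(-471/3326) = -3 + 1017*(-3326/471) = -3 - 1127514/157 = -1127985/157 ≈ -7184.6)
a - U(c) = -1127985/157 - 1*54 = -1127985/157 - 54 = -1136463/157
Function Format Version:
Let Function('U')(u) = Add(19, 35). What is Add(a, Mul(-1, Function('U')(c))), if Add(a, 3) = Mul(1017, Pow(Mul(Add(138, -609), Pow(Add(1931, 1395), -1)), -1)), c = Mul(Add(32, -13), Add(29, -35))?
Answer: Rational(-1136463, 157) ≈ -7238.6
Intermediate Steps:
c = -114 (c = Mul(19, -6) = -114)
Function('U')(u) = 54
a = Rational(-1127985, 157) (a = Add(-3, Mul(1017, Pow(Mul(Add(138, -609), Pow(Add(1931, 1395), -1)), -1))) = Add(-3, Mul(1017, Pow(Mul(-471, Pow(3326, -1)), -1))) = Add(-3, Mul(1017, Pow(Mul(-471, Rational(1, 3326)), -1))) = Add(-3, Mul(1017, Pow(Rational(-471, 3326), -1))) = Add(-3, Mul(1017, Rational(-3326, 471))) = Add(-3, Rational(-1127514, 157)) = Rational(-1127985, 157) ≈ -7184.6)
Add(a, Mul(-1, Function('U')(c))) = Add(Rational(-1127985, 157), Mul(-1, 54)) = Add(Rational(-1127985, 157), -54) = Rational(-1136463, 157)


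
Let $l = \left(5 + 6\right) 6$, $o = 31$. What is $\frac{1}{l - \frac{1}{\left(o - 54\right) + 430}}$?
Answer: $\frac{407}{26861} \approx 0.015152$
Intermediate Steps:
$l = 66$ ($l = 11 \cdot 6 = 66$)
$\frac{1}{l - \frac{1}{\left(o - 54\right) + 430}} = \frac{1}{66 - \frac{1}{\left(31 - 54\right) + 430}} = \frac{1}{66 - \frac{1}{-23 + 430}} = \frac{1}{66 - \frac{1}{407}} = \frac{1}{\frac{26861}{407}} = \frac{407}{26861}$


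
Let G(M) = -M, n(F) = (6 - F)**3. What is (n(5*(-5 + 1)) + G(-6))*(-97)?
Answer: -1705454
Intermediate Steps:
(n(5*(-5 + 1)) + G(-6))*(-97) = (-(-6 + 5*(-5 + 1))**3 - 1*(-6))*(-97) = (-(-6 + 5*(-4))**3 + 6)*(-97) = (-(-6 - 20)**3 + 6)*(-97) = (-1*(-26)**3 + 6)*(-97) = (-1*(-17576) + 6)*(-97) = (17576 + 6)*(-97) = 17582*(-97) = -1705454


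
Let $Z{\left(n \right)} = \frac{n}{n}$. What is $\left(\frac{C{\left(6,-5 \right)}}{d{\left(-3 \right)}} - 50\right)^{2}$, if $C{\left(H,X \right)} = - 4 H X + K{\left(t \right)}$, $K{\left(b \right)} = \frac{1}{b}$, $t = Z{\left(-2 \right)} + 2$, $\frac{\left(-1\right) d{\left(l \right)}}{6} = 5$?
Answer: $\frac{23629321}{8100} \approx 2917.2$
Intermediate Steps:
$Z{\left(n \right)} = 1$
$d{\left(l \right)} = -30$ ($d{\left(l \right)} = \left(-6\right) 5 = -30$)
$t = 3$ ($t = 1 + 2 = 3$)
$C{\left(H,X \right)} = \frac{1}{3} - 4 H X$ ($C{\left(H,X \right)} = - 4 H X + \frac{1}{3} = \frac{1}{3} - 4 H X$)
$\left(\frac{C{\left(6,-5 \right)}}{d{\left(-3 \right)}} - 50\right)^{2} = \left(\frac{\frac{1}{3} - 24 \left(-5\right)}{-30} - 50\right)^{2} = \left(\left(\frac{1}{3} + 120\right) \left(- \frac{1}{30}\right) - 50\right)^{2} = \left(\frac{361}{3} \left(- \frac{1}{30}\right) - 50\right)^{2} = \left(- \frac{361}{90} - 50\right)^{2} = \left(- \frac{4861}{90}\right)^{2} = \frac{23629321}{8100}$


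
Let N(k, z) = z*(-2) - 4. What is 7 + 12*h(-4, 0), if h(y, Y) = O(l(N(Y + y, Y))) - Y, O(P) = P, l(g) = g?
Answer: -41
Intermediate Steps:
N(k, z) = -4 - 2*z (N(k, z) = -2*z - 4 = -4 - 2*z)
h(y, Y) = -4 - 3*Y (h(y, Y) = (-4 - 2*Y) - Y = -4 - 3*Y)
7 + 12*h(-4, 0) = 7 + 12*(-4 - 3*0) = 7 + 12*(-4 + 0) = 7 + 12*(-4) = 7 - 48 = -41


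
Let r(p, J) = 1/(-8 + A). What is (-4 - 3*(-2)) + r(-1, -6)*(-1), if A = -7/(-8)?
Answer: 122/57 ≈ 2.1404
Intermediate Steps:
A = 7/8 (A = -7*(-⅛) = 7/8 ≈ 0.87500)
r(p, J) = -8/57 (r(p, J) = 1/(-8 + 7/8) = 1/(-57/8) = -8/57)
(-4 - 3*(-2)) + r(-1, -6)*(-1) = (-4 - 3*(-2)) - 8/57*(-1) = (-4 + 6) + 8/57 = 2 + 8/57 = 122/57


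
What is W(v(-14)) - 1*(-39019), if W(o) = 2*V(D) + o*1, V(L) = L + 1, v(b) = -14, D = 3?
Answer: 39013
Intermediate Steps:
V(L) = 1 + L
W(o) = 8 + o (W(o) = 2*(1 + 3) + o*1 = 2*4 + o = 8 + o)
W(v(-14)) - 1*(-39019) = (8 - 14) - 1*(-39019) = -6 + 39019 = 39013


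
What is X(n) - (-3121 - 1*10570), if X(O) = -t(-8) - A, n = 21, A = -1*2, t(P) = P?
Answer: 13701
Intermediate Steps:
A = -2
X(O) = 10 (X(O) = -1*(-8) - 1*(-2) = 8 + 2 = 10)
X(n) - (-3121 - 1*10570) = 10 - (-3121 - 1*10570) = 10 - (-3121 - 10570) = 10 - 1*(-13691) = 10 + 13691 = 13701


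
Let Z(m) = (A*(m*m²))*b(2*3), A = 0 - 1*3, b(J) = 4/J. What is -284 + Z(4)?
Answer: -412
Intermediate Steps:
A = -3 (A = 0 - 3 = -3)
Z(m) = -2*m³ (Z(m) = (-3*m*m²)*(4/((2*3))) = (-3*m³)*(4/6) = (-3*m³)*(4*(⅙)) = -3*m³*(⅔) = -2*m³)
-284 + Z(4) = -284 - 2*4³ = -284 - 2*64 = -284 - 128 = -412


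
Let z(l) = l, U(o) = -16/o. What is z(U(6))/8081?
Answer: -8/24243 ≈ -0.00032999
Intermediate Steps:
z(U(6))/8081 = -16/6/8081 = -16*⅙*(1/8081) = -8/3*1/8081 = -8/24243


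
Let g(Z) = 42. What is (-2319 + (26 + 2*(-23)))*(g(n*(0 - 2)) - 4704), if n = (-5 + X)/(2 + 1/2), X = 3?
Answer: 10904418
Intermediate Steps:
n = -⅘ (n = (-5 + 3)/(2 + 1/2) = -2/(2 + ½) = -2/5/2 = -2*⅖ = -⅘ ≈ -0.80000)
(-2319 + (26 + 2*(-23)))*(g(n*(0 - 2)) - 4704) = (-2319 + (26 + 2*(-23)))*(42 - 4704) = (-2319 + (26 - 46))*(-4662) = (-2319 - 20)*(-4662) = -2339*(-4662) = 10904418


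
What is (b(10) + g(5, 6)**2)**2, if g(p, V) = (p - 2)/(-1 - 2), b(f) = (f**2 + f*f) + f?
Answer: 44521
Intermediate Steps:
b(f) = f + 2*f**2 (b(f) = (f**2 + f**2) + f = 2*f**2 + f = f + 2*f**2)
g(p, V) = 2/3 - p/3 (g(p, V) = (-2 + p)/(-3) = (-2 + p)*(-1/3) = 2/3 - p/3)
(b(10) + g(5, 6)**2)**2 = (10*(1 + 2*10) + (2/3 - 1/3*5)**2)**2 = (10*(1 + 20) + (2/3 - 5/3)**2)**2 = (10*21 + (-1)**2)**2 = (210 + 1)**2 = 211**2 = 44521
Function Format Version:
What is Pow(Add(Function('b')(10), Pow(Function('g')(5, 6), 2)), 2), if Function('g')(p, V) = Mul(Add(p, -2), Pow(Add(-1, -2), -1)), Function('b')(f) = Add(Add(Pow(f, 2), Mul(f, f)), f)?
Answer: 44521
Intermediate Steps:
Function('b')(f) = Add(f, Mul(2, Pow(f, 2))) (Function('b')(f) = Add(Add(Pow(f, 2), Pow(f, 2)), f) = Add(Mul(2, Pow(f, 2)), f) = Add(f, Mul(2, Pow(f, 2))))
Function('g')(p, V) = Add(Rational(2, 3), Mul(Rational(-1, 3), p)) (Function('g')(p, V) = Mul(Add(-2, p), Pow(-3, -1)) = Mul(Add(-2, p), Rational(-1, 3)) = Add(Rational(2, 3), Mul(Rational(-1, 3), p)))
Pow(Add(Function('b')(10), Pow(Function('g')(5, 6), 2)), 2) = Pow(Add(Mul(10, Add(1, Mul(2, 10))), Pow(Add(Rational(2, 3), Mul(Rational(-1, 3), 5)), 2)), 2) = Pow(Add(Mul(10, Add(1, 20)), Pow(Add(Rational(2, 3), Rational(-5, 3)), 2)), 2) = Pow(Add(Mul(10, 21), Pow(-1, 2)), 2) = Pow(Add(210, 1), 2) = Pow(211, 2) = 44521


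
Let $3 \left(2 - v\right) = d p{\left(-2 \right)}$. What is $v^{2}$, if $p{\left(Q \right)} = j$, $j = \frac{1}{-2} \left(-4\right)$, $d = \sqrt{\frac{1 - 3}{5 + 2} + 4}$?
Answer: $\frac{356}{63} - \frac{8 \sqrt{182}}{21} \approx 0.51147$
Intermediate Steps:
$d = \frac{\sqrt{182}}{7}$ ($d = \sqrt{- \frac{2}{7} + 4} = \sqrt{\frac{26}{7}} = \frac{\sqrt{182}}{7} \approx 1.9272$)
$j = 2$ ($j = \left(- \frac{1}{2}\right) \left(-4\right) = 2$)
$p{\left(Q \right)} = 2$
$v = 2 - \frac{2 \sqrt{182}}{21}$ ($v = 2 - \frac{\frac{\sqrt{182}}{7} \cdot 2}{3} = 2 - \frac{\frac{2}{7} \sqrt{182}}{3} = 2 - \frac{2 \sqrt{182}}{21} \approx 0.71517$)
$v^{2} = \left(2 - \frac{2 \sqrt{182}}{21}\right)^{2}$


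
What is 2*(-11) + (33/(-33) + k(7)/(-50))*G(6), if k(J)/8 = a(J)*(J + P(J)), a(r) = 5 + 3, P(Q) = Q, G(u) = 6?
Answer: -3388/25 ≈ -135.52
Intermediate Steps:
a(r) = 8
k(J) = 128*J (k(J) = 8*(8*(J + J)) = 8*(8*(2*J)) = 8*(16*J) = 128*J)
2*(-11) + (33/(-33) + k(7)/(-50))*G(6) = 2*(-11) + (33/(-33) + (128*7)/(-50))*6 = -22 + (33*(-1/33) + 896*(-1/50))*6 = -22 + (-1 - 448/25)*6 = -22 - 473/25*6 = -22 - 2838/25 = -3388/25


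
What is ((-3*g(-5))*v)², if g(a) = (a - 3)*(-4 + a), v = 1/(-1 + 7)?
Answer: 1296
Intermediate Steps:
v = ⅙ (v = 1/6 = ⅙ ≈ 0.16667)
g(a) = (-4 + a)*(-3 + a) (g(a) = (-3 + a)*(-4 + a) = (-4 + a)*(-3 + a))
((-3*g(-5))*v)² = (-3*(12 + (-5)² - 7*(-5))*(⅙))² = (-3*(12 + 25 + 35)*(⅙))² = (-3*72*(⅙))² = (-216*⅙)² = (-36)² = 1296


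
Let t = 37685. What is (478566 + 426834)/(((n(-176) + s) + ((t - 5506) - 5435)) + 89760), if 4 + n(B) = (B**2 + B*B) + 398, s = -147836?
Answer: 50300/1723 ≈ 29.193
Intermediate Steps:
n(B) = 394 + 2*B**2 (n(B) = -4 + ((B**2 + B*B) + 398) = -4 + ((B**2 + B**2) + 398) = -4 + (2*B**2 + 398) = -4 + (398 + 2*B**2) = 394 + 2*B**2)
(478566 + 426834)/(((n(-176) + s) + ((t - 5506) - 5435)) + 89760) = (478566 + 426834)/((((394 + 2*(-176)**2) - 147836) + ((37685 - 5506) - 5435)) + 89760) = 905400/((((394 + 2*30976) - 147836) + (32179 - 5435)) + 89760) = 905400/((((394 + 61952) - 147836) + 26744) + 89760) = 905400/(((62346 - 147836) + 26744) + 89760) = 905400/((-85490 + 26744) + 89760) = 905400/(-58746 + 89760) = 905400/31014 = 905400*(1/31014) = 50300/1723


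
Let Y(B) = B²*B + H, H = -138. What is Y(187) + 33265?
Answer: 6572330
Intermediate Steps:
Y(B) = -138 + B³ (Y(B) = B²*B - 138 = B³ - 138 = -138 + B³)
Y(187) + 33265 = (-138 + 187³) + 33265 = (-138 + 6539203) + 33265 = 6539065 + 33265 = 6572330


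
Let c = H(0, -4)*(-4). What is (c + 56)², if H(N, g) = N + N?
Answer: 3136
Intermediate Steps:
H(N, g) = 2*N
c = 0 (c = (2*0)*(-4) = 0*(-4) = 0)
(c + 56)² = (0 + 56)² = 56² = 3136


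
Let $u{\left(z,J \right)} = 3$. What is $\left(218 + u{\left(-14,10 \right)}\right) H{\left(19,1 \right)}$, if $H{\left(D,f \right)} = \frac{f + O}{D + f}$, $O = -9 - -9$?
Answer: $\frac{221}{20} \approx 11.05$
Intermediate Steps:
$O = 0$ ($O = -9 + 9 = 0$)
$H{\left(D,f \right)} = \frac{f}{D + f}$ ($H{\left(D,f \right)} = \frac{f + 0}{D + f} = \frac{f}{D + f}$)
$\left(218 + u{\left(-14,10 \right)}\right) H{\left(19,1 \right)} = \left(218 + 3\right) 1 \frac{1}{19 + 1} = 221 \cdot 1 \cdot \frac{1}{20} = 221 \cdot \frac{1}{20} = \frac{221}{20}$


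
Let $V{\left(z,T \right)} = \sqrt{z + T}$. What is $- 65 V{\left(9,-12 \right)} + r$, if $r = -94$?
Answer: $-94 - 65 i \sqrt{3} \approx -94.0 - 112.58 i$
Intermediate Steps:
$V{\left(z,T \right)} = \sqrt{T + z}$
$- 65 V{\left(9,-12 \right)} + r = - 65 \sqrt{-12 + 9} - 94 = - 65 \sqrt{-3} - 94 = - 65 i \sqrt{3} - 94 = -94 - 65 i \sqrt{3}$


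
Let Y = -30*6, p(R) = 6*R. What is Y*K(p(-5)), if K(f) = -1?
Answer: 180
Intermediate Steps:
Y = -180
Y*K(p(-5)) = -180*(-1) = 180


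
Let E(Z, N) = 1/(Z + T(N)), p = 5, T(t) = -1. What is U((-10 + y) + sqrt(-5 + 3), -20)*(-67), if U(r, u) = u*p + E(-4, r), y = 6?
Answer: 33567/5 ≈ 6713.4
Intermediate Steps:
E(Z, N) = 1/(-1 + Z) (E(Z, N) = 1/(Z - 1) = 1/(-1 + Z))
U(r, u) = -1/5 + 5*u (U(r, u) = u*5 + 1/(-1 - 4) = 5*u + 1/(-5) = 5*u - 1/5 = -1/5 + 5*u)
U((-10 + y) + sqrt(-5 + 3), -20)*(-67) = (-1/5 + 5*(-20))*(-67) = (-1/5 - 100)*(-67) = -501/5*(-67) = 33567/5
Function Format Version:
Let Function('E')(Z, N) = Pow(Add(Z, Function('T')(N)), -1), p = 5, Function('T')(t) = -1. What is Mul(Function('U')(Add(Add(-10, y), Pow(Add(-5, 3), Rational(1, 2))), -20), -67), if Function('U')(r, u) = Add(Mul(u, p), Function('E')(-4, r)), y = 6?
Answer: Rational(33567, 5) ≈ 6713.4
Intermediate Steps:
Function('E')(Z, N) = Pow(Add(-1, Z), -1) (Function('E')(Z, N) = Pow(Add(Z, -1), -1) = Pow(Add(-1, Z), -1))
Function('U')(r, u) = Add(Rational(-1, 5), Mul(5, u)) (Function('U')(r, u) = Add(Mul(u, 5), Pow(Add(-1, -4), -1)) = Add(Mul(5, u), Pow(-5, -1)) = Add(Mul(5, u), Rational(-1, 5)) = Add(Rational(-1, 5), Mul(5, u)))
Mul(Function('U')(Add(Add(-10, y), Pow(Add(-5, 3), Rational(1, 2))), -20), -67) = Mul(Add(Rational(-1, 5), Mul(5, -20)), -67) = Mul(Add(Rational(-1, 5), -100), -67) = Mul(Rational(-501, 5), -67) = Rational(33567, 5)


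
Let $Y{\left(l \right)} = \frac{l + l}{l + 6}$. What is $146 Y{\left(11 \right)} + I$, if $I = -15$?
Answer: $\frac{2957}{17} \approx 173.94$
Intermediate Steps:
$Y{\left(l \right)} = \frac{2 l}{6 + l}$
$146 Y{\left(11 \right)} + I = 146 \cdot 2 \cdot 11 \frac{1}{6 + 11} - 15 = 146 \cdot 2 \cdot 11 \cdot \frac{1}{17} - 15 = 146 \cdot \frac{22}{17} - 15 = \frac{3212}{17} - 15 = \frac{2957}{17}$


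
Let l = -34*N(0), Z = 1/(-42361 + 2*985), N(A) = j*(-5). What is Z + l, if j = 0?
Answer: -1/40391 ≈ -2.4758e-5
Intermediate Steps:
N(A) = 0 (N(A) = 0*(-5) = 0)
Z = -1/40391 (Z = 1/(-42361 + 1970) = 1/(-40391) = -1/40391 ≈ -2.4758e-5)
l = 0 (l = -34*0 = 0)
Z + l = -1/40391 + 0 = -1/40391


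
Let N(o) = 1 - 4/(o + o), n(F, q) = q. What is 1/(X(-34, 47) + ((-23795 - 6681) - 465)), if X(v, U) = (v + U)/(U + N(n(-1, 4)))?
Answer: -95/2939369 ≈ -3.2320e-5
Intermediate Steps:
N(o) = 1 - 2/o (N(o) = 1 - 4/(2*o) = 1 + (1/(2*o))*(-4) = 1 - 2/o)
X(v, U) = (U + v)/(1/2 + U) (X(v, U) = (v + U)/(U + (-2 + 4)/4) = (U + v)/(U + (1/4)*2) = (U + v)/(U + 1/2) = (U + v)/(1/2 + U))
1/(X(-34, 47) + ((-23795 - 6681) - 465)) = 1/(2*(47 - 34)/(1 + 2*47) + ((-23795 - 6681) - 465)) = 1/(2*13/(1 + 94) + (-30476 - 465)) = 1/(2*13/95 - 30941) = 1/(2*(1/95)*13 - 30941) = 1/(26/95 - 30941) = 1/(-2939369/95) = -95/2939369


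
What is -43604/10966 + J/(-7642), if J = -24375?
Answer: -32962759/41901086 ≈ -0.78668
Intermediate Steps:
-43604/10966 + J/(-7642) = -43604/10966 - 24375/(-7642) = -43604*1/10966 - 24375*(-1/7642) = -21802/5483 + 24375/7642 = -32962759/41901086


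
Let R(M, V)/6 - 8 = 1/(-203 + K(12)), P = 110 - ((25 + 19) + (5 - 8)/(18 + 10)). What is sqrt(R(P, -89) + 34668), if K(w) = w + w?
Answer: 9*sqrt(13732522)/179 ≈ 186.32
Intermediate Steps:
K(w) = 2*w
P = 1851/28 (P = 110 - (44 - 3/28) = 110 - 1*1229/28 = 110 - 1229/28 = 1851/28 ≈ 66.107)
R(M, V) = 8586/179 (R(M, V) = 48 + 6/(-203 + 2*12) = 48 + 6/(-203 + 24) = 48 + 6/(-179) = 48 + 6*(-1/179) = 48 - 6/179 = 8586/179)
sqrt(R(P, -89) + 34668) = sqrt(8586/179 + 34668) = sqrt(6214158/179) = 9*sqrt(13732522)/179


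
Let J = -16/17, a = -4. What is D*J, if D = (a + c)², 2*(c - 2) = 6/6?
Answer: -36/17 ≈ -2.1176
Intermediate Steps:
c = 5/2 (c = 2 + (6/6)/2 = 2 + (6*(⅙))/2 = 2 + (½)*1 = 2 + ½ = 5/2 ≈ 2.5000)
J = -16/17 (J = -16*1/17 = -16/17 ≈ -0.94118)
D = 9/4 (D = (-4 + 5/2)² = (-3/2)² = 9/4 ≈ 2.2500)
D*J = (9/4)*(-16/17) = -36/17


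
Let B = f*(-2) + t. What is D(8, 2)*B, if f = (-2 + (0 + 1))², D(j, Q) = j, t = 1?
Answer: -8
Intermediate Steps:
f = 1 (f = (-2 + 1)² = (-1)² = 1)
B = -1 (B = 1*(-2) + 1 = -2 + 1 = -1)
D(8, 2)*B = 8*(-1) = -8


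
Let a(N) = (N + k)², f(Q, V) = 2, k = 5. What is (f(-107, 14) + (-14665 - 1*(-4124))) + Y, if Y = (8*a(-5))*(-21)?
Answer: -10539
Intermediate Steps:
a(N) = (5 + N)² (a(N) = (N + 5)² = (5 + N)²)
Y = 0 (Y = (8*(5 - 5)²)*(-21) = (8*0²)*(-21) = (8*0)*(-21) = 0*(-21) = 0)
(f(-107, 14) + (-14665 - 1*(-4124))) + Y = (2 + (-14665 - 1*(-4124))) + 0 = (2 + (-14665 + 4124)) + 0 = (2 - 10541) + 0 = -10539 + 0 = -10539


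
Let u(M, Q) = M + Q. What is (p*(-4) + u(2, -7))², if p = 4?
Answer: 441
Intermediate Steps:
(p*(-4) + u(2, -7))² = (4*(-4) + (2 - 7))² = (-16 - 5)² = (-21)² = 441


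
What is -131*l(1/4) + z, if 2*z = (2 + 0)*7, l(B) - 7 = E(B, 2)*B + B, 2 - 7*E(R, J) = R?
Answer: -15215/16 ≈ -950.94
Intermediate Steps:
E(R, J) = 2/7 - R/7
l(B) = 7 + B + B*(2/7 - B/7) (l(B) = 7 + ((2/7 - B/7)*B + B) = 7 + (B*(2/7 - B/7) + B) = 7 + (B + B*(2/7 - B/7)) = 7 + B + B*(2/7 - B/7))
z = 7 (z = ((2 + 0)*7)/2 = (2*7)/2 = (½)*14 = 7)
-131*l(1/4) + z = -131*(7 - (1/4)²/7 + (9/7)/4) + 7 = -131*(7 - (¼)²/7 + (9/7)*(¼)) + 7 = -131*(7 - ⅐*1/16 + 9/28) + 7 = -131*(7 - 1/112 + 9/28) + 7 = -131*117/16 + 7 = -15327/16 + 7 = -15215/16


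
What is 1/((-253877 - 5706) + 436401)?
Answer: 1/176818 ≈ 5.6555e-6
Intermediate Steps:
1/((-253877 - 5706) + 436401) = 1/(-259583 + 436401) = 1/176818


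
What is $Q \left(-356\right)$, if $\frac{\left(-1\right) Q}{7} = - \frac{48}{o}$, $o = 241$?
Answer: $- \frac{119616}{241} \approx -496.33$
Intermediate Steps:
$Q = \frac{336}{241}$ ($Q = - 7 \left(- \frac{48}{241}\right) = - 7 \left(\left(-48\right) \frac{1}{241}\right) = \left(-7\right) \left(- \frac{48}{241}\right) = \frac{336}{241} \approx 1.3942$)
$Q \left(-356\right) = \frac{336}{241} \left(-356\right) = - \frac{119616}{241}$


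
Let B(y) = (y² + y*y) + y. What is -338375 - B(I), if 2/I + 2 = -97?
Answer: -3316413185/9801 ≈ -3.3838e+5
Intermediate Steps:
I = -2/99 (I = 2/(-2 - 97) = 2/(-99) = 2*(-1/99) = -2/99 ≈ -0.020202)
B(y) = y + 2*y² (B(y) = (y² + y²) + y = 2*y² + y = y + 2*y²)
-338375 - B(I) = -338375 - (-2)*(1 + 2*(-2/99))/99 = -338375 - (-2)*(1 - 4/99)/99 = -338375 - (-2)*95/(99*99) = -338375 - 1*(-190/9801) = -338375 + 190/9801 = -3316413185/9801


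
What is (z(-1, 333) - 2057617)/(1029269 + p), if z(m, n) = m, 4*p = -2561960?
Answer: -2057618/388779 ≈ -5.2925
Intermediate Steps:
p = -640490 (p = (¼)*(-2561960) = -640490)
(z(-1, 333) - 2057617)/(1029269 + p) = (-1 - 2057617)/(1029269 - 640490) = -2057618/388779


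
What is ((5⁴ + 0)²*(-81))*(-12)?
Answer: 379687500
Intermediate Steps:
((5⁴ + 0)²*(-81))*(-12) = ((625 + 0)²*(-81))*(-12) = (625²*(-81))*(-12) = (390625*(-81))*(-12) = -31640625*(-12) = 379687500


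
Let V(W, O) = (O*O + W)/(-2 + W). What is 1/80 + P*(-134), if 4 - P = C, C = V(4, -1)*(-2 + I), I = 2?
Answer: -42879/80 ≈ -535.99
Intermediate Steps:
V(W, O) = (W + O²)/(-2 + W) (V(W, O) = (O² + W)/(-2 + W) = (W + O²)/(-2 + W))
C = 0 (C = ((4 + (-1)²)/(-2 + 4))*(-2 + 2) = ((4 + 1)/2)*0 = ((½)*5)*0 = (5/2)*0 = 0)
P = 4 (P = 4 - 1*0 = 4 + 0 = 4)
1/80 + P*(-134) = 1/80 + 4*(-134) = 1/80 - 536 = -42879/80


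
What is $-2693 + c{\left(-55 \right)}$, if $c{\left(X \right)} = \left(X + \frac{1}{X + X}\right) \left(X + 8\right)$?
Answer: $- \frac{11833}{110} \approx -107.57$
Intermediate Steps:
$c{\left(X \right)} = \left(8 + X\right) \left(X + \frac{1}{2 X}\right)$ ($c{\left(X \right)} = \left(X + \frac{1}{2 X}\right) \left(8 + X\right) = \left(8 + X\right) \left(X + \frac{1}{2 X}\right)$)
$-2693 + c{\left(-55 \right)} = -2693 + \left(\frac{1}{2} + \left(-55\right)^{2} + \frac{4}{-55} + 8 \left(-55\right)\right) = -2693 + \left(\frac{1}{2} + 3025 + 4 \left(- \frac{1}{55}\right) - 440\right) = -2693 + \left(\frac{1}{2} + 3025 - \frac{4}{55} - 440\right) = -2693 + \frac{284397}{110} = - \frac{11833}{110}$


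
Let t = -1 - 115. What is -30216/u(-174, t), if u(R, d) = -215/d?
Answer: -3505056/215 ≈ -16303.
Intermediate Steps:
t = -116
-30216/u(-174, t) = -30216/((-215/(-116))) = -30216/((-215*(-1/116))) = -30216/215/116 = -30216*116/215 = -3505056/215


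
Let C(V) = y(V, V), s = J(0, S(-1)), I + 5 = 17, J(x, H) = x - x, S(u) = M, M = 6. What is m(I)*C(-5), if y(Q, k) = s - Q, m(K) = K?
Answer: 60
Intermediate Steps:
S(u) = 6
J(x, H) = 0
I = 12 (I = -5 + 17 = 12)
s = 0
y(Q, k) = -Q (y(Q, k) = 0 - Q = -Q)
C(V) = -V
m(I)*C(-5) = 12*(-1*(-5)) = 12*5 = 60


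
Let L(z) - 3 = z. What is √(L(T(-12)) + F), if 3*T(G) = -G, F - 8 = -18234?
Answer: I*√18219 ≈ 134.98*I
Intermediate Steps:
F = -18226 (F = 8 - 18234 = -18226)
T(G) = -G/3 (T(G) = (-G)/3 = -G/3)
L(z) = 3 + z
√(L(T(-12)) + F) = √((3 - ⅓*(-12)) - 18226) = √((3 + 4) - 18226) = √(7 - 18226) = √(-18219) = I*√18219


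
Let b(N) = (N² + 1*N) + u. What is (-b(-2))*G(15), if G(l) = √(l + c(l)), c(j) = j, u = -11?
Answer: 9*√30 ≈ 49.295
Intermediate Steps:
b(N) = -11 + N + N² (b(N) = (N² + 1*N) - 11 = (N² + N) - 11 = (N + N²) - 11 = -11 + N + N²)
G(l) = √2*√l (G(l) = √(l + l) = √(2*l) = √2*√l)
(-b(-2))*G(15) = (-(-11 - 2 + (-2)²))*(√2*√15) = (-(-11 - 2 + 4))*√30 = (-1*(-9))*√30 = 9*√30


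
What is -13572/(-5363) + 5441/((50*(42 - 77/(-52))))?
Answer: 1525839458/303143575 ≈ 5.0334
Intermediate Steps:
-13572/(-5363) + 5441/((50*(42 - 77/(-52)))) = -13572*(-1/5363) + 5441/((50*(42 - 77*(-1/52)))) = 13572/5363 + 5441/((50*(42 + 77/52))) = 13572/5363 + 5441/((50*(2261/52))) = 13572/5363 + 5441/(56525/26) = 13572/5363 + 5441*(26/56525) = 13572/5363 + 141466/56525 = 1525839458/303143575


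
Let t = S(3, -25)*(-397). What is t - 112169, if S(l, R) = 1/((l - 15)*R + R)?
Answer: -30846872/275 ≈ -1.1217e+5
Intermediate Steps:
S(l, R) = 1/(R + R*(-15 + l)) (S(l, R) = 1/((-15 + l)*R + R) = 1/(R*(-15 + l) + R) = 1/(R + R*(-15 + l)))
t = -397/275 (t = (1/((-25)*(-14 + 3)))*(-397) = -1/25/(-11)*(-397) = -1/25*(-1/11)*(-397) = (1/275)*(-397) = -397/275 ≈ -1.4436)
t - 112169 = -397/275 - 112169 = -30846872/275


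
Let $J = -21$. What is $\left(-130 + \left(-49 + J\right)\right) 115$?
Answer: $-23000$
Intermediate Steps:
$\left(-130 + \left(-49 + J\right)\right) 115 = \left(-130 - 70\right) 115 = \left(-200\right) 115 = -23000$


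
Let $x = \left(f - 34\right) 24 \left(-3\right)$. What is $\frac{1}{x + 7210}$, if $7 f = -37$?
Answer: $\frac{7}{70270} \approx 9.9616 \cdot 10^{-5}$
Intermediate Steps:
$f = - \frac{37}{7}$ ($f = \frac{1}{7} \left(-37\right) = - \frac{37}{7} \approx -5.2857$)
$x = \frac{19800}{7}$ ($x = \left(- \frac{37}{7} - 34\right) 24 \left(-3\right) = \left(- \frac{275}{7}\right) \left(-72\right) = \frac{19800}{7} \approx 2828.6$)
$\frac{1}{x + 7210} = \frac{1}{\frac{19800}{7} + 7210} = \frac{1}{\frac{70270}{7}} = \frac{7}{70270}$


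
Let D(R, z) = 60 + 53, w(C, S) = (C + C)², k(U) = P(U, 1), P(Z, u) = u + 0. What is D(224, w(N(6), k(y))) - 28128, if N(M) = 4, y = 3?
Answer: -28015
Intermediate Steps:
P(Z, u) = u
k(U) = 1
w(C, S) = 4*C² (w(C, S) = (2*C)² = 4*C²)
D(R, z) = 113
D(224, w(N(6), k(y))) - 28128 = 113 - 28128 = -28015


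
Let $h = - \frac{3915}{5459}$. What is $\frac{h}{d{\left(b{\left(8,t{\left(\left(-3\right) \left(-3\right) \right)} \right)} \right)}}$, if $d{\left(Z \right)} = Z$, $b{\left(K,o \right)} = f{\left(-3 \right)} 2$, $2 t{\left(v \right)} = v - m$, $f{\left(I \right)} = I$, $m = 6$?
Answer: $\frac{1305}{10918} \approx 0.11953$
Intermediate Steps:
$h = - \frac{3915}{5459}$ ($h = \left(-3915\right) \frac{1}{5459} = - \frac{3915}{5459} \approx -0.71716$)
$t{\left(v \right)} = -3 + \frac{v}{2}$ ($t{\left(v \right)} = \frac{v - 6}{2} = \frac{-6 + v}{2} = -3 + \frac{v}{2}$)
$b{\left(K,o \right)} = -6$ ($b{\left(K,o \right)} = \left(-3\right) 2 = -6$)
$\frac{h}{d{\left(b{\left(8,t{\left(\left(-3\right) \left(-3\right) \right)} \right)} \right)}} = - \frac{3915}{5459 \left(-6\right)} = \left(- \frac{3915}{5459}\right) \left(- \frac{1}{6}\right) = \frac{1305}{10918}$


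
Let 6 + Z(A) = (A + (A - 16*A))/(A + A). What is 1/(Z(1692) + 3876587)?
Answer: 1/3876574 ≈ 2.5796e-7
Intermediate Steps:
Z(A) = -13 (Z(A) = -6 + (A + (A - 16*A))/(A + A) = -6 + (A - 15*A)/((2*A)) = -6 + (-14*A)*(1/(2*A)) = -6 - 7 = -13)
1/(Z(1692) + 3876587) = 1/(-13 + 3876587) = 1/3876574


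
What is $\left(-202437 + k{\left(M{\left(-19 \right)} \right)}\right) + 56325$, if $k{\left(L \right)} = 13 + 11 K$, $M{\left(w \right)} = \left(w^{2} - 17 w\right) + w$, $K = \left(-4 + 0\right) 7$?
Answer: $-146407$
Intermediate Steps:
$K = -28$ ($K = \left(-4\right) 7 = -28$)
$M{\left(w \right)} = w^{2} - 16 w$
$k{\left(L \right)} = -295$ ($k{\left(L \right)} = 13 + 11 \left(-28\right) = 13 - 308 = -295$)
$\left(-202437 + k{\left(M{\left(-19 \right)} \right)}\right) + 56325 = \left(-202437 - 295\right) + 56325 = -202732 + 56325 = -146407$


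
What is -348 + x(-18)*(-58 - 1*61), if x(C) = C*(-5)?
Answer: -11058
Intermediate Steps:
x(C) = -5*C
-348 + x(-18)*(-58 - 1*61) = -348 + (-5*(-18))*(-58 - 1*61) = -348 + 90*(-58 - 61) = -348 + 90*(-119) = -348 - 10710 = -11058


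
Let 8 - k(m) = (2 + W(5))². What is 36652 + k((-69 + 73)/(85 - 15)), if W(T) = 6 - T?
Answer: 36651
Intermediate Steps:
k(m) = -1 (k(m) = 8 - (2 + (6 - 1*5))² = 8 - (2 + (6 - 5))² = 8 - (2 + 1)² = 8 - 1*3² = 8 - 1*9 = 8 - 9 = -1)
36652 + k((-69 + 73)/(85 - 15)) = 36652 - 1 = 36651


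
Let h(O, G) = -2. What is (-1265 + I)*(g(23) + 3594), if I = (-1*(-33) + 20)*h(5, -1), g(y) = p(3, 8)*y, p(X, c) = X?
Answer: -5021973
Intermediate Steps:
g(y) = 3*y
I = -106 (I = (-1*(-33) + 20)*(-2) = (33 + 20)*(-2) = 53*(-2) = -106)
(-1265 + I)*(g(23) + 3594) = (-1265 - 106)*(3*23 + 3594) = -1371*(69 + 3594) = -1371*3663 = -5021973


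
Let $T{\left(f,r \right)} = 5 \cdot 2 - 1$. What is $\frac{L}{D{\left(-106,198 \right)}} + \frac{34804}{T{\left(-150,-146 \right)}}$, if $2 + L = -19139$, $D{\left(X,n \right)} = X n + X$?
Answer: $\frac{734327845}{189846} \approx 3868.0$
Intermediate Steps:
$D{\left(X,n \right)} = X + X n$
$T{\left(f,r \right)} = 9$ ($T{\left(f,r \right)} = 10 - 1 = 9$)
$L = -19141$ ($L = -2 - 19139 = -19141$)
$\frac{L}{D{\left(-106,198 \right)}} + \frac{34804}{T{\left(-150,-146 \right)}} = - \frac{19141}{\left(-106\right) \left(1 + 198\right)} + \frac{34804}{9} = - \frac{19141}{\left(-106\right) 199} + 34804 \cdot \frac{1}{9} = - \frac{19141}{-21094} + \frac{34804}{9} = \left(-19141\right) \left(- \frac{1}{21094}\right) + \frac{34804}{9} = \frac{19141}{21094} + \frac{34804}{9} = \frac{734327845}{189846}$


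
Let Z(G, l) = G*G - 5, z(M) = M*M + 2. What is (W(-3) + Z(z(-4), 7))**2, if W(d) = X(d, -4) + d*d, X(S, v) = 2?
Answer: 108900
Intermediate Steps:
z(M) = 2 + M**2 (z(M) = M**2 + 2 = 2 + M**2)
W(d) = 2 + d**2 (W(d) = 2 + d*d = 2 + d**2)
Z(G, l) = -5 + G**2 (Z(G, l) = G**2 - 5 = -5 + G**2)
(W(-3) + Z(z(-4), 7))**2 = ((2 + (-3)**2) + (-5 + (2 + (-4)**2)**2))**2 = ((2 + 9) + (-5 + (2 + 16)**2))**2 = (11 + (-5 + 18**2))**2 = (11 + (-5 + 324))**2 = (11 + 319)**2 = 330**2 = 108900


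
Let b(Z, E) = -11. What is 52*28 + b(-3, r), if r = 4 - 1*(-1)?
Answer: 1445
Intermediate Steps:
r = 5 (r = 4 + 1 = 5)
52*28 + b(-3, r) = 52*28 - 11 = 1456 - 11 = 1445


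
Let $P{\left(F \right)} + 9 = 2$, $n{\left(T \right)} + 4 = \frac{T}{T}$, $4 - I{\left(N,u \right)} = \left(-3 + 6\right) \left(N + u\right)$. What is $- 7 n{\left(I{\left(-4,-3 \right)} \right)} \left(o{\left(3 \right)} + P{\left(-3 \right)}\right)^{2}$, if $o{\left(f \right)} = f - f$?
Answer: $1029$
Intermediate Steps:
$o{\left(f \right)} = 0$
$I{\left(N,u \right)} = 4 - 3 N - 3 u$ ($I{\left(N,u \right)} = 4 - \left(-3 + 6\right) \left(N + u\right) = 4 - 3 \left(N + u\right) = 4 - \left(3 N + 3 u\right) = 4 - 3 N - 3 u$)
$n{\left(T \right)} = -3$ ($n{\left(T \right)} = -4 + \frac{T}{T} = -4 + 1 = -3$)
$P{\left(F \right)} = -7$ ($P{\left(F \right)} = -9 + 2 = -7$)
$- 7 n{\left(I{\left(-4,-3 \right)} \right)} \left(o{\left(3 \right)} + P{\left(-3 \right)}\right)^{2} = \left(-7\right) \left(-3\right) \left(0 - 7\right)^{2} = 21 \left(-7\right)^{2} = 21 \cdot 49 = 1029$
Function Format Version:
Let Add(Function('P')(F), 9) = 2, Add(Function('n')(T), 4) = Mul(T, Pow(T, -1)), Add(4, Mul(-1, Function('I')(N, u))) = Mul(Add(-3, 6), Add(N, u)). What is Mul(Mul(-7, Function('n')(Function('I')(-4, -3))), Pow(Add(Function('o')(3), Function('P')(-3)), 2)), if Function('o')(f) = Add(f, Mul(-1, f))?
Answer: 1029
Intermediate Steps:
Function('o')(f) = 0
Function('I')(N, u) = Add(4, Mul(-3, N), Mul(-3, u)) (Function('I')(N, u) = Add(4, Mul(-1, Mul(Add(-3, 6), Add(N, u)))) = Add(4, Mul(-1, Mul(3, Add(N, u)))) = Add(4, Mul(-1, Add(Mul(3, N), Mul(3, u)))) = Add(4, Add(Mul(-3, N), Mul(-3, u))) = Add(4, Mul(-3, N), Mul(-3, u)))
Function('n')(T) = -3 (Function('n')(T) = Add(-4, Mul(T, Pow(T, -1))) = Add(-4, 1) = -3)
Function('P')(F) = -7 (Function('P')(F) = Add(-9, 2) = -7)
Mul(Mul(-7, Function('n')(Function('I')(-4, -3))), Pow(Add(Function('o')(3), Function('P')(-3)), 2)) = Mul(Mul(-7, -3), Pow(Add(0, -7), 2)) = Mul(21, Pow(-7, 2)) = Mul(21, 49) = 1029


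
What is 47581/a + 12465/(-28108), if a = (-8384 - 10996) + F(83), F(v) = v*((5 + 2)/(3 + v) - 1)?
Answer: -135873879533/47031345596 ≈ -2.8890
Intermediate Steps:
F(v) = v*(-1 + 7/(3 + v)) (F(v) = v*(7/(3 + v) - 1) = v*(-1 + 7/(3 + v)))
a = -1673237/86 (a = (-8384 - 10996) + 83*(4 - 1*83)/(3 + 83) = -19380 + 83*(4 - 83)/86 = -19380 + 83*(1/86)*(-79) = -19380 - 6557/86 = -1673237/86 ≈ -19456.)
47581/a + 12465/(-28108) = 47581/(-1673237/86) + 12465/(-28108) = 47581*(-86/1673237) + 12465*(-1/28108) = -4091966/1673237 - 12465/28108 = -135873879533/47031345596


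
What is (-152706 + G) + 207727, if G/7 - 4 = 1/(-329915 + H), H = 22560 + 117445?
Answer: 1493479369/27130 ≈ 55049.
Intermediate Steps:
H = 140005
G = 759639/27130 (G = 28 + 7/(-329915 + 140005) = 28 + 7/(-189910) = 28 + 7*(-1/189910) = 28 - 1/27130 = 759639/27130 ≈ 28.000)
(-152706 + G) + 207727 = (-152706 + 759639/27130) + 207727 = -4142154141/27130 + 207727 = 1493479369/27130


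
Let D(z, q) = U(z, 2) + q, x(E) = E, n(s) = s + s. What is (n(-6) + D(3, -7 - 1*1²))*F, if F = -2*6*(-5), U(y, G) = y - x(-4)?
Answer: -780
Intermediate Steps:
n(s) = 2*s
U(y, G) = 4 + y (U(y, G) = y - 1*(-4) = y + 4 = 4 + y)
D(z, q) = 4 + q + z (D(z, q) = (4 + z) + q = 4 + q + z)
F = 60 (F = -12*(-5) = 60)
(n(-6) + D(3, -7 - 1*1²))*F = (2*(-6) + (4 + (-7 - 1*1²) + 3))*60 = (-12 + (4 + (-7 - 1*1) + 3))*60 = (-12 + (4 + (-7 - 1) + 3))*60 = (-12 + (4 - 8 + 3))*60 = (-12 - 1)*60 = -13*60 = -780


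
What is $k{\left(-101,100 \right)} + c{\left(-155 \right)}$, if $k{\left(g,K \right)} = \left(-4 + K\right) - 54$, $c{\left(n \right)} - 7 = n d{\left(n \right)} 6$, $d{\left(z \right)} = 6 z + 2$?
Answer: $863089$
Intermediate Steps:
$d{\left(z \right)} = 2 + 6 z$
$c{\left(n \right)} = 7 + 6 n \left(2 + 6 n\right)$ ($c{\left(n \right)} = 7 + n \left(2 + 6 n\right) 6 = 7 + 6 n \left(2 + 6 n\right)$)
$k{\left(g,K \right)} = -58 + K$
$k{\left(-101,100 \right)} + c{\left(-155 \right)} = \left(-58 + 100\right) + \left(7 + 12 \left(-155\right) \left(1 + 3 \left(-155\right)\right)\right) = 42 + \left(7 + 12 \left(-155\right) \left(1 - 465\right)\right) = 42 + \left(7 + 12 \left(-155\right) \left(-464\right)\right) = 42 + \left(7 + 863040\right) = 42 + 863047 = 863089$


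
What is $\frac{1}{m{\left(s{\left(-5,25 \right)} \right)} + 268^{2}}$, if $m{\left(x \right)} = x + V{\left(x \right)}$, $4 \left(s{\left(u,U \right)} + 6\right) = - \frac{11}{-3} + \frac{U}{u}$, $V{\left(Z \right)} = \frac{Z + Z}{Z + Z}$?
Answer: $\frac{3}{215456} \approx 1.3924 \cdot 10^{-5}$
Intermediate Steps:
$V{\left(Z \right)} = 1$ ($V{\left(Z \right)} = \frac{2 Z}{2 Z} = 2 Z \frac{1}{2 Z} = 1$)
$s{\left(u,U \right)} = - \frac{61}{12} + \frac{U}{4 u}$ ($s{\left(u,U \right)} = -6 + \frac{- \frac{11}{-3} + \frac{U}{u}}{4} = -6 + \frac{\left(-11\right) \left(- \frac{1}{3}\right) + \frac{U}{u}}{4} = -6 + \frac{\frac{11}{3} + \frac{U}{u}}{4} = -6 + \left(\frac{11}{12} + \frac{U}{4 u}\right) = - \frac{61}{12} + \frac{U}{4 u}$)
$m{\left(x \right)} = 1 + x$ ($m{\left(x \right)} = x + 1 = 1 + x$)
$\frac{1}{m{\left(s{\left(-5,25 \right)} \right)} + 268^{2}} = \frac{1}{\left(1 - \left(\frac{61}{12} - \frac{25}{4 \left(-5\right)}\right)\right) + 268^{2}} = \frac{1}{\left(1 - \left(\frac{61}{12} - - \frac{5}{4}\right)\right) + 71824} = \frac{1}{\left(1 - \frac{19}{3}\right) + 71824} = \frac{1}{- \frac{16}{3} + 71824} = \frac{1}{\frac{215456}{3}} = \frac{3}{215456}$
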